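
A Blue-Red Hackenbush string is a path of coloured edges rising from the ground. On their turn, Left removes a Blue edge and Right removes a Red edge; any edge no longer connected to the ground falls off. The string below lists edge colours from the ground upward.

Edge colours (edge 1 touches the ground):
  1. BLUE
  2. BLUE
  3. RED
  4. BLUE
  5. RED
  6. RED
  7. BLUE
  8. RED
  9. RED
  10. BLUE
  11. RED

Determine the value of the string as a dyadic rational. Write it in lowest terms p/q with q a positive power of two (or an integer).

805/512

1 of 11 · B · max L 0 · min R +∞ — 1
2 of 11 · BB · max L 1 · min R +∞ — 2
3 of 11 · BBR · max L 1 · min R 2 — 3/2
4 of 11 · BBRB · max L 3/2 · min R 2 — 7/4
5 of 11 · BBRBR · max L 3/2 · min R 7/4 — 13/8
6 of 11 · BBRBRR · max L 3/2 · min R 13/8 — 25/16
7 of 11 · BBRBRRB · max L 25/16 · min R 13/8 — 51/32
8 of 11 · BBRBRRBR · max L 25/16 · min R 51/32 — 101/64
9 of 11 · BBRBRRBRR · max L 25/16 · min R 101/64 — 201/128
10 of 11 · BBRBRRBRRB · max L 201/128 · min R 101/64 — 403/256
11 of 11 · BBRBRRBRRBR · max L 201/128 · min R 403/256 — 805/512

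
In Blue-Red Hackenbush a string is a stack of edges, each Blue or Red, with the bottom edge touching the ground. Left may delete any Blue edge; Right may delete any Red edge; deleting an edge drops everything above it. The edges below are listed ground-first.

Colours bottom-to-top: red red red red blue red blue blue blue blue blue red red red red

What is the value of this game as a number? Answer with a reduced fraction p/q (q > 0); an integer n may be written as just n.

r: Left { none }, Right { 0 } — simplest -1
rr: Left { none }, Right { -1; 0 } — simplest -2
rrr: Left { none }, Right { -2; -1; 0 } — simplest -3
rrrr: Left { none }, Right { -3; -2; -1; 0 } — simplest -4
rrrrb: Left { -4 }, Right { -3; -2; -1; 0 } — simplest -7/2
rrrrbr: Left { -4 }, Right { -7/2; -3; -2; -1; 0 } — simplest -15/4
rrrrbrb: Left { -4; -15/4 }, Right { -7/2; -3; -2; -1; 0 } — simplest -29/8
rrrrbrbb: Left { -4; -15/4; -29/8 }, Right { -7/2; -3; -2; -1; 0 } — simplest -57/16
rrrrbrbbb: Left { -4; -15/4; -29/8; -57/16 }, Right { -7/2; -3; -2; -1; 0 } — simplest -113/32
rrrrbrbbbb: Left { -4; -15/4; -29/8; -57/16; -113/32 }, Right { -7/2; -3; -2; -1; 0 } — simplest -225/64
rrrrbrbbbbb: Left { -4; -15/4; -29/8; -57/16; -113/32; -225/64 }, Right { -7/2; -3; -2; -1; 0 } — simplest -449/128
rrrrbrbbbbbr: Left { -4; -15/4; -29/8; -57/16; -113/32; -225/64 }, Right { -449/128; -7/2; -3; -2; -1; 0 } — simplest -899/256
rrrrbrbbbbbrr: Left { -4; -15/4; -29/8; -57/16; -113/32; -225/64 }, Right { -899/256; -449/128; -7/2; -3; -2; -1; 0 } — simplest -1799/512
rrrrbrbbbbbrrr: Left { -4; -15/4; -29/8; -57/16; -113/32; -225/64 }, Right { -1799/512; -899/256; -449/128; -7/2; -3; -2; -1; 0 } — simplest -3599/1024
rrrrbrbbbbbrrrr: Left { -4; -15/4; -29/8; -57/16; -113/32; -225/64 }, Right { -3599/1024; -1799/512; -899/256; -449/128; -7/2; -3; -2; -1; 0 } — simplest -7199/2048

-7199/2048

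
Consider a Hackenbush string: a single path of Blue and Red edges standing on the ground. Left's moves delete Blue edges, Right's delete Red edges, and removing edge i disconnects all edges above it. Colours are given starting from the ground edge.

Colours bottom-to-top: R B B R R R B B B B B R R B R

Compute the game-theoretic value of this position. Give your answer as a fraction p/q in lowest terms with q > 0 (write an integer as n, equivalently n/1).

1 of 15 · R · max L −∞ · min R 0 so -1
2 of 15 · RB · max L -1 · min R 0 so -1/2
3 of 15 · RBB · max L -1/2 · min R 0 so -1/4
4 of 15 · RBBR · max L -1/2 · min R -1/4 so -3/8
5 of 15 · RBBRR · max L -1/2 · min R -3/8 so -7/16
6 of 15 · RBBRRR · max L -1/2 · min R -7/16 so -15/32
7 of 15 · RBBRRRB · max L -15/32 · min R -7/16 so -29/64
8 of 15 · RBBRRRBB · max L -29/64 · min R -7/16 so -57/128
9 of 15 · RBBRRRBBB · max L -57/128 · min R -7/16 so -113/256
10 of 15 · RBBRRRBBBB · max L -113/256 · min R -7/16 so -225/512
11 of 15 · RBBRRRBBBBB · max L -225/512 · min R -7/16 so -449/1024
12 of 15 · RBBRRRBBBBBR · max L -225/512 · min R -449/1024 so -899/2048
13 of 15 · RBBRRRBBBBBRR · max L -225/512 · min R -899/2048 so -1799/4096
14 of 15 · RBBRRRBBBBBRRB · max L -1799/4096 · min R -899/2048 so -3597/8192
15 of 15 · RBBRRRBBBBBRRBR · max L -1799/4096 · min R -3597/8192 so -7195/16384

-7195/16384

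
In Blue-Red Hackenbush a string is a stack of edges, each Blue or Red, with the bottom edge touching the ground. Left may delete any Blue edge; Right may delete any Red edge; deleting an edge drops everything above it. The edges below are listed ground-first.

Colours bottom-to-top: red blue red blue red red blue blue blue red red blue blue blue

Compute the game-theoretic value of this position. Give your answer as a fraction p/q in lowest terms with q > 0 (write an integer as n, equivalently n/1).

step 1: add red to get r; options L={ ∅ } R={ 0 } -> -1
step 2: add blue to get rb; options L={ -1 } R={ 0 } -> -1/2
step 3: add red to get rbr; options L={ -1 } R={ -1/2 0 } -> -3/4
step 4: add blue to get rbrb; options L={ -1 -3/4 } R={ -1/2 0 } -> -5/8
step 5: add red to get rbrbr; options L={ -1 -3/4 } R={ -5/8 -1/2 0 } -> -11/16
step 6: add red to get rbrbrr; options L={ -1 -3/4 } R={ -11/16 -5/8 -1/2 0 } -> -23/32
step 7: add blue to get rbrbrrb; options L={ -1 -3/4 -23/32 } R={ -11/16 -5/8 -1/2 0 } -> -45/64
step 8: add blue to get rbrbrrbb; options L={ -1 -3/4 -23/32 -45/64 } R={ -11/16 -5/8 -1/2 0 } -> -89/128
step 9: add blue to get rbrbrrbbb; options L={ -1 -3/4 -23/32 -45/64 -89/128 } R={ -11/16 -5/8 -1/2 0 } -> -177/256
step 10: add red to get rbrbrrbbbr; options L={ -1 -3/4 -23/32 -45/64 -89/128 } R={ -177/256 -11/16 -5/8 -1/2 0 } -> -355/512
step 11: add red to get rbrbrrbbbrr; options L={ -1 -3/4 -23/32 -45/64 -89/128 } R={ -355/512 -177/256 -11/16 -5/8 -1/2 0 } -> -711/1024
step 12: add blue to get rbrbrrbbbrrb; options L={ -1 -3/4 -23/32 -45/64 -89/128 -711/1024 } R={ -355/512 -177/256 -11/16 -5/8 -1/2 0 } -> -1421/2048
step 13: add blue to get rbrbrrbbbrrbb; options L={ -1 -3/4 -23/32 -45/64 -89/128 -711/1024 -1421/2048 } R={ -355/512 -177/256 -11/16 -5/8 -1/2 0 } -> -2841/4096
step 14: add blue to get rbrbrrbbbrrbbb; options L={ -1 -3/4 -23/32 -45/64 -89/128 -711/1024 -1421/2048 -2841/4096 } R={ -355/512 -177/256 -11/16 -5/8 -1/2 0 } -> -5681/8192

-5681/8192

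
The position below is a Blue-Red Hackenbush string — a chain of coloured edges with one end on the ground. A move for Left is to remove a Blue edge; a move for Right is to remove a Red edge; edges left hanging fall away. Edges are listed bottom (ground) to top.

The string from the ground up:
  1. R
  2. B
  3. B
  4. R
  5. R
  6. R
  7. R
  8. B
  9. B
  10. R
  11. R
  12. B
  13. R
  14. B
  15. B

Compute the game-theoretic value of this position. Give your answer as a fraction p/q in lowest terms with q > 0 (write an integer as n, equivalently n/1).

Recurse on prefixes of the 15-edge string R B B R R R R B B R R B R B B:
step 1: add R to get R; options L={ (no moves) } R={ 0 } => -1
step 2: add B to get RB; options L={ -1 } R={ 0 } => -1/2
step 3: add B to get RBB; options L={ -1 -1/2 } R={ 0 } => -1/4
step 4: add R to get RBBR; options L={ -1 -1/2 } R={ -1/4 0 } => -3/8
step 5: add R to get RBBRR; options L={ -1 -1/2 } R={ -3/8 -1/4 0 } => -7/16
step 6: add R to get RBBRRR; options L={ -1 -1/2 } R={ -7/16 -3/8 -1/4 0 } => -15/32
step 7: add R to get RBBRRRR; options L={ -1 -1/2 } R={ -15/32 -7/16 -3/8 -1/4 0 } => -31/64
step 8: add B to get RBBRRRRB; options L={ -1 -1/2 -31/64 } R={ -15/32 -7/16 -3/8 -1/4 0 } => -61/128
step 9: add B to get RBBRRRRBB; options L={ -1 -1/2 -31/64 -61/128 } R={ -15/32 -7/16 -3/8 -1/4 0 } => -121/256
step 10: add R to get RBBRRRRBBR; options L={ -1 -1/2 -31/64 -61/128 } R={ -121/256 -15/32 -7/16 -3/8 -1/4 0 } => -243/512
step 11: add R to get RBBRRRRBBRR; options L={ -1 -1/2 -31/64 -61/128 } R={ -243/512 -121/256 -15/32 -7/16 -3/8 -1/4 0 } => -487/1024
step 12: add B to get RBBRRRRBBRRB; options L={ -1 -1/2 -31/64 -61/128 -487/1024 } R={ -243/512 -121/256 -15/32 -7/16 -3/8 -1/4 0 } => -973/2048
step 13: add R to get RBBRRRRBBRRBR; options L={ -1 -1/2 -31/64 -61/128 -487/1024 } R={ -973/2048 -243/512 -121/256 -15/32 -7/16 -3/8 -1/4 0 } => -1947/4096
step 14: add B to get RBBRRRRBBRRBRB; options L={ -1 -1/2 -31/64 -61/128 -487/1024 -1947/4096 } R={ -973/2048 -243/512 -121/256 -15/32 -7/16 -3/8 -1/4 0 } => -3893/8192
step 15: add B to get RBBRRRRBBRRBRBB; options L={ -1 -1/2 -31/64 -61/128 -487/1024 -1947/4096 -3893/8192 } R={ -973/2048 -243/512 -121/256 -15/32 -7/16 -3/8 -1/4 0 } => -7785/16384

-7785/16384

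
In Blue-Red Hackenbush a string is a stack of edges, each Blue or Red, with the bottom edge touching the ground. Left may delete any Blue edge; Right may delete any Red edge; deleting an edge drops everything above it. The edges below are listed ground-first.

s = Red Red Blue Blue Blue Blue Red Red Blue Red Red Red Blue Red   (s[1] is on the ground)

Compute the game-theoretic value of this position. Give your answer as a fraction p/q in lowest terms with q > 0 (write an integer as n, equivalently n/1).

step 1: add Red to get R; options L={ (no moves) } R={ 0 } gives -1
step 2: add Red to get RR; options L={ (no moves) } R={ -1; 0 } gives -2
step 3: add Blue to get RRB; options L={ -2 } R={ -1; 0 } gives -3/2
step 4: add Blue to get RRBB; options L={ -2; -3/2 } R={ -1; 0 } gives -5/4
step 5: add Blue to get RRBBB; options L={ -2; -3/2; -5/4 } R={ -1; 0 } gives -9/8
step 6: add Blue to get RRBBBB; options L={ -2; -3/2; -5/4; -9/8 } R={ -1; 0 } gives -17/16
step 7: add Red to get RRBBBBR; options L={ -2; -3/2; -5/4; -9/8 } R={ -17/16; -1; 0 } gives -35/32
step 8: add Red to get RRBBBBRR; options L={ -2; -3/2; -5/4; -9/8 } R={ -35/32; -17/16; -1; 0 } gives -71/64
step 9: add Blue to get RRBBBBRRB; options L={ -2; -3/2; -5/4; -9/8; -71/64 } R={ -35/32; -17/16; -1; 0 } gives -141/128
step 10: add Red to get RRBBBBRRBR; options L={ -2; -3/2; -5/4; -9/8; -71/64 } R={ -141/128; -35/32; -17/16; -1; 0 } gives -283/256
step 11: add Red to get RRBBBBRRBRR; options L={ -2; -3/2; -5/4; -9/8; -71/64 } R={ -283/256; -141/128; -35/32; -17/16; -1; 0 } gives -567/512
step 12: add Red to get RRBBBBRRBRRR; options L={ -2; -3/2; -5/4; -9/8; -71/64 } R={ -567/512; -283/256; -141/128; -35/32; -17/16; -1; 0 } gives -1135/1024
step 13: add Blue to get RRBBBBRRBRRRB; options L={ -2; -3/2; -5/4; -9/8; -71/64; -1135/1024 } R={ -567/512; -283/256; -141/128; -35/32; -17/16; -1; 0 } gives -2269/2048
step 14: add Red to get RRBBBBRRBRRRBR; options L={ -2; -3/2; -5/4; -9/8; -71/64; -1135/1024 } R={ -2269/2048; -567/512; -283/256; -141/128; -35/32; -17/16; -1; 0 } gives -4539/4096

-4539/4096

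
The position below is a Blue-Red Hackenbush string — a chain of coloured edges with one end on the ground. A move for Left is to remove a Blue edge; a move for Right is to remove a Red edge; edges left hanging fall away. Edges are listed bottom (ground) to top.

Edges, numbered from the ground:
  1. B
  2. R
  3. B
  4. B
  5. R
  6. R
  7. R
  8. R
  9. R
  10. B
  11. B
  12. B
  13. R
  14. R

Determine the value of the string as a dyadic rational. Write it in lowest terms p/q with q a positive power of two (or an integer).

6201/8192

Build g(s[:k]) for k = 1..14, string s = B R B B R R R R R B B B R R.
1 of 14 · B · max L 0 · min R +∞ => 1
2 of 14 · BR · max L 0 · min R 1 => 1/2
3 of 14 · BRB · max L 1/2 · min R 1 => 3/4
4 of 14 · BRBB · max L 3/4 · min R 1 => 7/8
5 of 14 · BRBBR · max L 3/4 · min R 7/8 => 13/16
6 of 14 · BRBBRR · max L 3/4 · min R 13/16 => 25/32
7 of 14 · BRBBRRR · max L 3/4 · min R 25/32 => 49/64
8 of 14 · BRBBRRRR · max L 3/4 · min R 49/64 => 97/128
9 of 14 · BRBBRRRRR · max L 3/4 · min R 97/128 => 193/256
10 of 14 · BRBBRRRRRB · max L 193/256 · min R 97/128 => 387/512
11 of 14 · BRBBRRRRRBB · max L 387/512 · min R 97/128 => 775/1024
12 of 14 · BRBBRRRRRBBB · max L 775/1024 · min R 97/128 => 1551/2048
13 of 14 · BRBBRRRRRBBBR · max L 775/1024 · min R 1551/2048 => 3101/4096
14 of 14 · BRBBRRRRRBBBRR · max L 775/1024 · min R 3101/4096 => 6201/8192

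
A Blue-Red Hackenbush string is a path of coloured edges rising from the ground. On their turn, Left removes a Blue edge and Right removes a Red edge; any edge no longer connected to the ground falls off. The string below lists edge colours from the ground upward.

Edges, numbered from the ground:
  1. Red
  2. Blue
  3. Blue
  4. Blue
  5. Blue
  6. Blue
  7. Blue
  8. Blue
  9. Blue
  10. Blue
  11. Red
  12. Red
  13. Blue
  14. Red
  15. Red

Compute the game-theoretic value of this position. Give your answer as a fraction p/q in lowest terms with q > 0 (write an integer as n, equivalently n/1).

Prefix values for Red Blue Blue Blue Blue Blue Blue Blue Blue Blue Red Red Blue Red Red via {L|R} + simplicity:
value(R) = { — | 0 } so -1
value(RB) = { -1 | 0 } so -1/2
value(RBB) = { -1,-1/2 | 0 } so -1/4
value(RBBB) = { -1,-1/2,-1/4 | 0 } so -1/8
value(RBBBB) = { -1,-1/2,-1/4,-1/8 | 0 } so -1/16
value(RBBBBB) = { -1,-1/2,-1/4,-1/8,-1/16 | 0 } so -1/32
value(RBBBBBB) = { -1,-1/2,-1/4,-1/8,-1/16,-1/32 | 0 } so -1/64
value(RBBBBBBB) = { -1,-1/2,-1/4,-1/8,-1/16,-1/32,-1/64 | 0 } so -1/128
value(RBBBBBBBB) = { -1,-1/2,-1/4,-1/8,-1/16,-1/32,-1/64,-1/128 | 0 } so -1/256
value(RBBBBBBBBB) = { -1,-1/2,-1/4,-1/8,-1/16,-1/32,-1/64,-1/128,-1/256 | 0 } so -1/512
value(RBBBBBBBBBR) = { -1,-1/2,-1/4,-1/8,-1/16,-1/32,-1/64,-1/128,-1/256 | -1/512,0 } so -3/1024
value(RBBBBBBBBBRR) = { -1,-1/2,-1/4,-1/8,-1/16,-1/32,-1/64,-1/128,-1/256 | -3/1024,-1/512,0 } so -7/2048
value(RBBBBBBBBBRRB) = { -1,-1/2,-1/4,-1/8,-1/16,-1/32,-1/64,-1/128,-1/256,-7/2048 | -3/1024,-1/512,0 } so -13/4096
value(RBBBBBBBBBRRBR) = { -1,-1/2,-1/4,-1/8,-1/16,-1/32,-1/64,-1/128,-1/256,-7/2048 | -13/4096,-3/1024,-1/512,0 } so -27/8192
value(RBBBBBBBBBRRBRR) = { -1,-1/2,-1/4,-1/8,-1/16,-1/32,-1/64,-1/128,-1/256,-7/2048 | -27/8192,-13/4096,-3/1024,-1/512,0 } so -55/16384

-55/16384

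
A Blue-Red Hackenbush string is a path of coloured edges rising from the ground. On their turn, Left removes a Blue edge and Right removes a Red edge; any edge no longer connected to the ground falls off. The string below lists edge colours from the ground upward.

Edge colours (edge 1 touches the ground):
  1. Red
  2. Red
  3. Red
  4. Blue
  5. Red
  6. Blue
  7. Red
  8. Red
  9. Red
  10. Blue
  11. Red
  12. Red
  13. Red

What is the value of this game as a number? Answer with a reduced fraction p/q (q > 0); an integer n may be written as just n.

-2799/1024

Recurse on prefixes of the 13-edge string Red Red Red Blue Red Blue Red Red Red Blue Red Red Red:
value(R) = { none | 0 } so -1
value(RR) = { none | -1,0 } so -2
value(RRR) = { none | -2,-1,0 } so -3
value(RRRB) = { -3 | -2,-1,0 } so -5/2
value(RRRBR) = { -3 | -5/2,-2,-1,0 } so -11/4
value(RRRBRB) = { -3,-11/4 | -5/2,-2,-1,0 } so -21/8
value(RRRBRBR) = { -3,-11/4 | -21/8,-5/2,-2,-1,0 } so -43/16
value(RRRBRBRR) = { -3,-11/4 | -43/16,-21/8,-5/2,-2,-1,0 } so -87/32
value(RRRBRBRRR) = { -3,-11/4 | -87/32,-43/16,-21/8,-5/2,-2,-1,0 } so -175/64
value(RRRBRBRRRB) = { -3,-11/4,-175/64 | -87/32,-43/16,-21/8,-5/2,-2,-1,0 } so -349/128
value(RRRBRBRRRBR) = { -3,-11/4,-175/64 | -349/128,-87/32,-43/16,-21/8,-5/2,-2,-1,0 } so -699/256
value(RRRBRBRRRBRR) = { -3,-11/4,-175/64 | -699/256,-349/128,-87/32,-43/16,-21/8,-5/2,-2,-1,0 } so -1399/512
value(RRRBRBRRRBRRR) = { -3,-11/4,-175/64 | -1399/512,-699/256,-349/128,-87/32,-43/16,-21/8,-5/2,-2,-1,0 } so -2799/1024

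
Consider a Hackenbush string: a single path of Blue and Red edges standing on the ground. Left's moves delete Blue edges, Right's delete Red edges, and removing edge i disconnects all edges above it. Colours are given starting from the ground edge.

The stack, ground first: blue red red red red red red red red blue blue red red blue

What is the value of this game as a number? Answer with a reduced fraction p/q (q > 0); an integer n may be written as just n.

51/8192

b: Left { 0 }, Right { (no moves) } -> simplest 1
br: Left { 0 }, Right { 1 } -> simplest 1/2
brr: Left { 0 }, Right { 1/2, 1 } -> simplest 1/4
brrr: Left { 0 }, Right { 1/4, 1/2, 1 } -> simplest 1/8
brrrr: Left { 0 }, Right { 1/8, 1/4, 1/2, 1 } -> simplest 1/16
brrrrr: Left { 0 }, Right { 1/16, 1/8, 1/4, 1/2, 1 } -> simplest 1/32
brrrrrr: Left { 0 }, Right { 1/32, 1/16, 1/8, 1/4, 1/2, 1 } -> simplest 1/64
brrrrrrr: Left { 0 }, Right { 1/64, 1/32, 1/16, 1/8, 1/4, 1/2, 1 } -> simplest 1/128
brrrrrrrr: Left { 0 }, Right { 1/128, 1/64, 1/32, 1/16, 1/8, 1/4, 1/2, 1 } -> simplest 1/256
brrrrrrrrb: Left { 0, 1/256 }, Right { 1/128, 1/64, 1/32, 1/16, 1/8, 1/4, 1/2, 1 } -> simplest 3/512
brrrrrrrrbb: Left { 0, 1/256, 3/512 }, Right { 1/128, 1/64, 1/32, 1/16, 1/8, 1/4, 1/2, 1 } -> simplest 7/1024
brrrrrrrrbbr: Left { 0, 1/256, 3/512 }, Right { 7/1024, 1/128, 1/64, 1/32, 1/16, 1/8, 1/4, 1/2, 1 } -> simplest 13/2048
brrrrrrrrbbrr: Left { 0, 1/256, 3/512 }, Right { 13/2048, 7/1024, 1/128, 1/64, 1/32, 1/16, 1/8, 1/4, 1/2, 1 } -> simplest 25/4096
brrrrrrrrbbrrb: Left { 0, 1/256, 3/512, 25/4096 }, Right { 13/2048, 7/1024, 1/128, 1/64, 1/32, 1/16, 1/8, 1/4, 1/2, 1 } -> simplest 51/8192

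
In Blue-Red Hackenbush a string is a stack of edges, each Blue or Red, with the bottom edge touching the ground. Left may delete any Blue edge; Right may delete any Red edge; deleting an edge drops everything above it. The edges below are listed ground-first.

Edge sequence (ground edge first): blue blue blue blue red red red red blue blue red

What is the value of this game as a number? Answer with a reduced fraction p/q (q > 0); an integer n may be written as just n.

397/128

value_1 [b]  L=[0]  R=[(no moves)]  — 1
value_2 [bb]  L=[0, 1]  R=[(no moves)]  — 2
value_3 [bbb]  L=[0, 1, 2]  R=[(no moves)]  — 3
value_4 [bbbb]  L=[0, 1, 2, 3]  R=[(no moves)]  — 4
value_5 [bbbbr]  L=[0, 1, 2, 3]  R=[4]  — 7/2
value_6 [bbbbrr]  L=[0, 1, 2, 3]  R=[7/2, 4]  — 13/4
value_7 [bbbbrrr]  L=[0, 1, 2, 3]  R=[13/4, 7/2, 4]  — 25/8
value_8 [bbbbrrrr]  L=[0, 1, 2, 3]  R=[25/8, 13/4, 7/2, 4]  — 49/16
value_9 [bbbbrrrrb]  L=[0, 1, 2, 3, 49/16]  R=[25/8, 13/4, 7/2, 4]  — 99/32
value_10 [bbbbrrrrbb]  L=[0, 1, 2, 3, 49/16, 99/32]  R=[25/8, 13/4, 7/2, 4]  — 199/64
value_11 [bbbbrrrrbbr]  L=[0, 1, 2, 3, 49/16, 99/32]  R=[199/64, 25/8, 13/4, 7/2, 4]  — 397/128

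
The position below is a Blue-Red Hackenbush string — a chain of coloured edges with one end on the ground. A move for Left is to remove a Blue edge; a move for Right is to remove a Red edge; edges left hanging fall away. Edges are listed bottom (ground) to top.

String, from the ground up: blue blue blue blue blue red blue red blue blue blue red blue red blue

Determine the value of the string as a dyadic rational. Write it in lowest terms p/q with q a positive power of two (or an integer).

4843/1024

edge 1 of 15 (blue): { 0 | · } => 1
edge 2 of 15 (blue): { 0, 1 | · } => 2
edge 3 of 15 (blue): { 0, 1, 2 | · } => 3
edge 4 of 15 (blue): { 0, 1, 2, 3 | · } => 4
edge 5 of 15 (blue): { 0, 1, 2, 3, 4 | · } => 5
edge 6 of 15 (red): { 0, 1, 2, 3, 4 | 5 } => 9/2
edge 7 of 15 (blue): { 0, 1, 2, 3, 4, 9/2 | 5 } => 19/4
edge 8 of 15 (red): { 0, 1, 2, 3, 4, 9/2 | 19/4, 5 } => 37/8
edge 9 of 15 (blue): { 0, 1, 2, 3, 4, 9/2, 37/8 | 19/4, 5 } => 75/16
edge 10 of 15 (blue): { 0, 1, 2, 3, 4, 9/2, 37/8, 75/16 | 19/4, 5 } => 151/32
edge 11 of 15 (blue): { 0, 1, 2, 3, 4, 9/2, 37/8, 75/16, 151/32 | 19/4, 5 } => 303/64
edge 12 of 15 (red): { 0, 1, 2, 3, 4, 9/2, 37/8, 75/16, 151/32 | 303/64, 19/4, 5 } => 605/128
edge 13 of 15 (blue): { 0, 1, 2, 3, 4, 9/2, 37/8, 75/16, 151/32, 605/128 | 303/64, 19/4, 5 } => 1211/256
edge 14 of 15 (red): { 0, 1, 2, 3, 4, 9/2, 37/8, 75/16, 151/32, 605/128 | 1211/256, 303/64, 19/4, 5 } => 2421/512
edge 15 of 15 (blue): { 0, 1, 2, 3, 4, 9/2, 37/8, 75/16, 151/32, 605/128, 2421/512 | 1211/256, 303/64, 19/4, 5 } => 4843/1024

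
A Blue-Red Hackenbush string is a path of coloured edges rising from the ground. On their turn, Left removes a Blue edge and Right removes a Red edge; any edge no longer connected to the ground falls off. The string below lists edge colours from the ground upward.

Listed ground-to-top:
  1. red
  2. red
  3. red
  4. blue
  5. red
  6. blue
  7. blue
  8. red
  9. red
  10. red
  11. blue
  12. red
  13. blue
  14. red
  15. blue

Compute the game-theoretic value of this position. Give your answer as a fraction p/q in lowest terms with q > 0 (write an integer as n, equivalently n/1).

value_1 [r]  L=[∅]  R=[0]  = -1
value_2 [rr]  L=[∅]  R=[-1, 0]  = -2
value_3 [rrr]  L=[∅]  R=[-2, -1, 0]  = -3
value_4 [rrrb]  L=[-3]  R=[-2, -1, 0]  = -5/2
value_5 [rrrbr]  L=[-3]  R=[-5/2, -2, -1, 0]  = -11/4
value_6 [rrrbrb]  L=[-3, -11/4]  R=[-5/2, -2, -1, 0]  = -21/8
value_7 [rrrbrbb]  L=[-3, -11/4, -21/8]  R=[-5/2, -2, -1, 0]  = -41/16
value_8 [rrrbrbbr]  L=[-3, -11/4, -21/8]  R=[-41/16, -5/2, -2, -1, 0]  = -83/32
value_9 [rrrbrbbrr]  L=[-3, -11/4, -21/8]  R=[-83/32, -41/16, -5/2, -2, -1, 0]  = -167/64
value_10 [rrrbrbbrrr]  L=[-3, -11/4, -21/8]  R=[-167/64, -83/32, -41/16, -5/2, -2, -1, 0]  = -335/128
value_11 [rrrbrbbrrrb]  L=[-3, -11/4, -21/8, -335/128]  R=[-167/64, -83/32, -41/16, -5/2, -2, -1, 0]  = -669/256
value_12 [rrrbrbbrrrbr]  L=[-3, -11/4, -21/8, -335/128]  R=[-669/256, -167/64, -83/32, -41/16, -5/2, -2, -1, 0]  = -1339/512
value_13 [rrrbrbbrrrbrb]  L=[-3, -11/4, -21/8, -335/128, -1339/512]  R=[-669/256, -167/64, -83/32, -41/16, -5/2, -2, -1, 0]  = -2677/1024
value_14 [rrrbrbbrrrbrbr]  L=[-3, -11/4, -21/8, -335/128, -1339/512]  R=[-2677/1024, -669/256, -167/64, -83/32, -41/16, -5/2, -2, -1, 0]  = -5355/2048
value_15 [rrrbrbbrrrbrbrb]  L=[-3, -11/4, -21/8, -335/128, -1339/512, -5355/2048]  R=[-2677/1024, -669/256, -167/64, -83/32, -41/16, -5/2, -2, -1, 0]  = -10709/4096

-10709/4096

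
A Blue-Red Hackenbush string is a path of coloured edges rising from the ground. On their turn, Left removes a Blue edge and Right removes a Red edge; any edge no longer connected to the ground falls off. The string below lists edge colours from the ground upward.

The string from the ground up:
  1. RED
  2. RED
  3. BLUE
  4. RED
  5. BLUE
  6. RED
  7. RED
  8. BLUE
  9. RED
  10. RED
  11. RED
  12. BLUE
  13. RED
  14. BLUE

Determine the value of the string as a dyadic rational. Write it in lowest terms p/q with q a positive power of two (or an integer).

-7029/4096

Recurse on prefixes of the 14-edge string RED RED BLUE RED BLUE RED RED BLUE RED RED RED BLUE RED BLUE:
edge 1 of 14 (RED): { none | 0 } → -1
edge 2 of 14 (RED): { none | -1 0 } → -2
edge 3 of 14 (BLUE): { -2 | -1 0 } → -3/2
edge 4 of 14 (RED): { -2 | -3/2 -1 0 } → -7/4
edge 5 of 14 (BLUE): { -2 -7/4 | -3/2 -1 0 } → -13/8
edge 6 of 14 (RED): { -2 -7/4 | -13/8 -3/2 -1 0 } → -27/16
edge 7 of 14 (RED): { -2 -7/4 | -27/16 -13/8 -3/2 -1 0 } → -55/32
edge 8 of 14 (BLUE): { -2 -7/4 -55/32 | -27/16 -13/8 -3/2 -1 0 } → -109/64
edge 9 of 14 (RED): { -2 -7/4 -55/32 | -109/64 -27/16 -13/8 -3/2 -1 0 } → -219/128
edge 10 of 14 (RED): { -2 -7/4 -55/32 | -219/128 -109/64 -27/16 -13/8 -3/2 -1 0 } → -439/256
edge 11 of 14 (RED): { -2 -7/4 -55/32 | -439/256 -219/128 -109/64 -27/16 -13/8 -3/2 -1 0 } → -879/512
edge 12 of 14 (BLUE): { -2 -7/4 -55/32 -879/512 | -439/256 -219/128 -109/64 -27/16 -13/8 -3/2 -1 0 } → -1757/1024
edge 13 of 14 (RED): { -2 -7/4 -55/32 -879/512 | -1757/1024 -439/256 -219/128 -109/64 -27/16 -13/8 -3/2 -1 0 } → -3515/2048
edge 14 of 14 (BLUE): { -2 -7/4 -55/32 -879/512 -3515/2048 | -1757/1024 -439/256 -219/128 -109/64 -27/16 -13/8 -3/2 -1 0 } → -7029/4096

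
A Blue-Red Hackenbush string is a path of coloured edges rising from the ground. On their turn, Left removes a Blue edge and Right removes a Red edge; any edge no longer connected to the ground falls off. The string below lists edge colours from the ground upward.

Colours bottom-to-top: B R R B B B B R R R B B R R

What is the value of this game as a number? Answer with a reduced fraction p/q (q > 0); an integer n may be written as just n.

3865/8192

Recurse on prefixes of the 14-edge string B R R B B B B R R R B B R R:
1 of 14 · B · max L 0 · min R +∞ => 1
2 of 14 · BR · max L 0 · min R 1 => 1/2
3 of 14 · BRR · max L 0 · min R 1/2 => 1/4
4 of 14 · BRRB · max L 1/4 · min R 1/2 => 3/8
5 of 14 · BRRBB · max L 3/8 · min R 1/2 => 7/16
6 of 14 · BRRBBB · max L 7/16 · min R 1/2 => 15/32
7 of 14 · BRRBBBB · max L 15/32 · min R 1/2 => 31/64
8 of 14 · BRRBBBBR · max L 15/32 · min R 31/64 => 61/128
9 of 14 · BRRBBBBRR · max L 15/32 · min R 61/128 => 121/256
10 of 14 · BRRBBBBRRR · max L 15/32 · min R 121/256 => 241/512
11 of 14 · BRRBBBBRRRB · max L 241/512 · min R 121/256 => 483/1024
12 of 14 · BRRBBBBRRRBB · max L 483/1024 · min R 121/256 => 967/2048
13 of 14 · BRRBBBBRRRBBR · max L 483/1024 · min R 967/2048 => 1933/4096
14 of 14 · BRRBBBBRRRBBRR · max L 483/1024 · min R 1933/4096 => 3865/8192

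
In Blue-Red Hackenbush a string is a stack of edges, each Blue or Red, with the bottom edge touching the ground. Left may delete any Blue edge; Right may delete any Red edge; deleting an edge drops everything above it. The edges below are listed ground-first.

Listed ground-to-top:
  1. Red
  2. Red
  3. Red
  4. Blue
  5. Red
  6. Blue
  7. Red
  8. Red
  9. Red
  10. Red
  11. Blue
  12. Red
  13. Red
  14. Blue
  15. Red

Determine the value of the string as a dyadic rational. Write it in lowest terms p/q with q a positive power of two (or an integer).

-11227/4096

G(R) = { none | 0 } = -1
G(RR) = { none | -1; 0 } = -2
G(RRR) = { none | -2; -1; 0 } = -3
G(RRRB) = { -3 | -2; -1; 0 } = -5/2
G(RRRBR) = { -3 | -5/2; -2; -1; 0 } = -11/4
G(RRRBRB) = { -3; -11/4 | -5/2; -2; -1; 0 } = -21/8
G(RRRBRBR) = { -3; -11/4 | -21/8; -5/2; -2; -1; 0 } = -43/16
G(RRRBRBRR) = { -3; -11/4 | -43/16; -21/8; -5/2; -2; -1; 0 } = -87/32
G(RRRBRBRRR) = { -3; -11/4 | -87/32; -43/16; -21/8; -5/2; -2; -1; 0 } = -175/64
G(RRRBRBRRRR) = { -3; -11/4 | -175/64; -87/32; -43/16; -21/8; -5/2; -2; -1; 0 } = -351/128
G(RRRBRBRRRRB) = { -3; -11/4; -351/128 | -175/64; -87/32; -43/16; -21/8; -5/2; -2; -1; 0 } = -701/256
G(RRRBRBRRRRBR) = { -3; -11/4; -351/128 | -701/256; -175/64; -87/32; -43/16; -21/8; -5/2; -2; -1; 0 } = -1403/512
G(RRRBRBRRRRBRR) = { -3; -11/4; -351/128 | -1403/512; -701/256; -175/64; -87/32; -43/16; -21/8; -5/2; -2; -1; 0 } = -2807/1024
G(RRRBRBRRRRBRRB) = { -3; -11/4; -351/128; -2807/1024 | -1403/512; -701/256; -175/64; -87/32; -43/16; -21/8; -5/2; -2; -1; 0 } = -5613/2048
G(RRRBRBRRRRBRRBR) = { -3; -11/4; -351/128; -2807/1024 | -5613/2048; -1403/512; -701/256; -175/64; -87/32; -43/16; -21/8; -5/2; -2; -1; 0 } = -11227/4096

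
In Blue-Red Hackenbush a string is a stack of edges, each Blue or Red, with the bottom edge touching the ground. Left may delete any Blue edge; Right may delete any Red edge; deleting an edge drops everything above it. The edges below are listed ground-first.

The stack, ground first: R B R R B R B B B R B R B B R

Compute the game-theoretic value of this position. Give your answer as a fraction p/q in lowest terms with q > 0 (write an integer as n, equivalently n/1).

-13395/16384

1 of 15 · R · max L −∞ · min R 0 so -1
2 of 15 · RB · max L -1 · min R 0 so -1/2
3 of 15 · RBR · max L -1 · min R -1/2 so -3/4
4 of 15 · RBRR · max L -1 · min R -3/4 so -7/8
5 of 15 · RBRRB · max L -7/8 · min R -3/4 so -13/16
6 of 15 · RBRRBR · max L -7/8 · min R -13/16 so -27/32
7 of 15 · RBRRBRB · max L -27/32 · min R -13/16 so -53/64
8 of 15 · RBRRBRBB · max L -53/64 · min R -13/16 so -105/128
9 of 15 · RBRRBRBBB · max L -105/128 · min R -13/16 so -209/256
10 of 15 · RBRRBRBBBR · max L -105/128 · min R -209/256 so -419/512
11 of 15 · RBRRBRBBBRB · max L -419/512 · min R -209/256 so -837/1024
12 of 15 · RBRRBRBBBRBR · max L -419/512 · min R -837/1024 so -1675/2048
13 of 15 · RBRRBRBBBRBRB · max L -1675/2048 · min R -837/1024 so -3349/4096
14 of 15 · RBRRBRBBBRBRBB · max L -3349/4096 · min R -837/1024 so -6697/8192
15 of 15 · RBRRBRBBBRBRBBR · max L -3349/4096 · min R -6697/8192 so -13395/16384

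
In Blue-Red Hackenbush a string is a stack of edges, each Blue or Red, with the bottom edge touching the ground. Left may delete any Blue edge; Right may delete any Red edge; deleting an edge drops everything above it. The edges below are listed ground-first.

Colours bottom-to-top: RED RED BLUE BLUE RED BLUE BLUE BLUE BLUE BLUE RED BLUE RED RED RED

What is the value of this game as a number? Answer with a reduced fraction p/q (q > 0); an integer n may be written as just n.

1 of 15 · R · max L −∞ · min R 0 -> -1
2 of 15 · RR · max L −∞ · min R -1 -> -2
3 of 15 · RRB · max L -2 · min R -1 -> -3/2
4 of 15 · RRBB · max L -3/2 · min R -1 -> -5/4
5 of 15 · RRBBR · max L -3/2 · min R -5/4 -> -11/8
6 of 15 · RRBBRB · max L -11/8 · min R -5/4 -> -21/16
7 of 15 · RRBBRBB · max L -21/16 · min R -5/4 -> -41/32
8 of 15 · RRBBRBBB · max L -41/32 · min R -5/4 -> -81/64
9 of 15 · RRBBRBBBB · max L -81/64 · min R -5/4 -> -161/128
10 of 15 · RRBBRBBBBB · max L -161/128 · min R -5/4 -> -321/256
11 of 15 · RRBBRBBBBBR · max L -161/128 · min R -321/256 -> -643/512
12 of 15 · RRBBRBBBBBRB · max L -643/512 · min R -321/256 -> -1285/1024
13 of 15 · RRBBRBBBBBRBR · max L -643/512 · min R -1285/1024 -> -2571/2048
14 of 15 · RRBBRBBBBBRBRR · max L -643/512 · min R -2571/2048 -> -5143/4096
15 of 15 · RRBBRBBBBBRBRRR · max L -643/512 · min R -5143/4096 -> -10287/8192

-10287/8192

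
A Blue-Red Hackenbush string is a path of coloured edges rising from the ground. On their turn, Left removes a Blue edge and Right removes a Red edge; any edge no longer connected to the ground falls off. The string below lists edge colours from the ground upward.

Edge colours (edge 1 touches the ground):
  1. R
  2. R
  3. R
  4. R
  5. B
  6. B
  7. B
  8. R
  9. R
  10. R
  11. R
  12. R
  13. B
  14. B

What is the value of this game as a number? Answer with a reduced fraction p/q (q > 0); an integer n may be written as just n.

Recurse on prefixes of the 14-edge string R R R R B B B R R R R R B B:
1 of 14 · R · max L −∞ · min R 0 gives -1
2 of 14 · RR · max L −∞ · min R -1 gives -2
3 of 14 · RRR · max L −∞ · min R -2 gives -3
4 of 14 · RRRR · max L −∞ · min R -3 gives -4
5 of 14 · RRRRB · max L -4 · min R -3 gives -7/2
6 of 14 · RRRRBB · max L -7/2 · min R -3 gives -13/4
7 of 14 · RRRRBBB · max L -13/4 · min R -3 gives -25/8
8 of 14 · RRRRBBBR · max L -13/4 · min R -25/8 gives -51/16
9 of 14 · RRRRBBBRR · max L -13/4 · min R -51/16 gives -103/32
10 of 14 · RRRRBBBRRR · max L -13/4 · min R -103/32 gives -207/64
11 of 14 · RRRRBBBRRRR · max L -13/4 · min R -207/64 gives -415/128
12 of 14 · RRRRBBBRRRRR · max L -13/4 · min R -415/128 gives -831/256
13 of 14 · RRRRBBBRRRRRB · max L -831/256 · min R -415/128 gives -1661/512
14 of 14 · RRRRBBBRRRRRBB · max L -1661/512 · min R -415/128 gives -3321/1024

-3321/1024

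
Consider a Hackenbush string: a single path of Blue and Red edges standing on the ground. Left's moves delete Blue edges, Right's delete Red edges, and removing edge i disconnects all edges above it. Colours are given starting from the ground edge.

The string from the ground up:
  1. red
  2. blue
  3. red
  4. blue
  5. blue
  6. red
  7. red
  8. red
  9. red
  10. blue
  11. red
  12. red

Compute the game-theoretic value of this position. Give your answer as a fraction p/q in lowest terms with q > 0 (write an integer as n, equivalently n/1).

-1271/2048

Recurse on prefixes of the 12-edge string red blue red blue blue red red red red blue red red:
1 of 12 · r · max L −∞ · min R 0 — -1
2 of 12 · rb · max L -1 · min R 0 — -1/2
3 of 12 · rbr · max L -1 · min R -1/2 — -3/4
4 of 12 · rbrb · max L -3/4 · min R -1/2 — -5/8
5 of 12 · rbrbb · max L -5/8 · min R -1/2 — -9/16
6 of 12 · rbrbbr · max L -5/8 · min R -9/16 — -19/32
7 of 12 · rbrbbrr · max L -5/8 · min R -19/32 — -39/64
8 of 12 · rbrbbrrr · max L -5/8 · min R -39/64 — -79/128
9 of 12 · rbrbbrrrr · max L -5/8 · min R -79/128 — -159/256
10 of 12 · rbrbbrrrrb · max L -159/256 · min R -79/128 — -317/512
11 of 12 · rbrbbrrrrbr · max L -159/256 · min R -317/512 — -635/1024
12 of 12 · rbrbbrrrrbrr · max L -159/256 · min R -635/1024 — -1271/2048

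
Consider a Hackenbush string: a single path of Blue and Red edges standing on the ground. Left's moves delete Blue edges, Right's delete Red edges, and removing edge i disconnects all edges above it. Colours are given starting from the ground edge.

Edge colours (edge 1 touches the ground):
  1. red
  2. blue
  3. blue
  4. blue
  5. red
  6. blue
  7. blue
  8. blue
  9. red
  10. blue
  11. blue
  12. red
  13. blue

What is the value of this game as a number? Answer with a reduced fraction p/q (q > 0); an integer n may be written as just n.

Prefix values for red blue blue blue red blue blue blue red blue blue red blue via {L|R} + simplicity:
val(r) = { none | 0 } gives -1
val(rb) = { -1 | 0 } gives -1/2
val(rbb) = { -1, -1/2 | 0 } gives -1/4
val(rbbb) = { -1, -1/2, -1/4 | 0 } gives -1/8
val(rbbbr) = { -1, -1/2, -1/4 | -1/8, 0 } gives -3/16
val(rbbbrb) = { -1, -1/2, -1/4, -3/16 | -1/8, 0 } gives -5/32
val(rbbbrbb) = { -1, -1/2, -1/4, -3/16, -5/32 | -1/8, 0 } gives -9/64
val(rbbbrbbb) = { -1, -1/2, -1/4, -3/16, -5/32, -9/64 | -1/8, 0 } gives -17/128
val(rbbbrbbbr) = { -1, -1/2, -1/4, -3/16, -5/32, -9/64 | -17/128, -1/8, 0 } gives -35/256
val(rbbbrbbbrb) = { -1, -1/2, -1/4, -3/16, -5/32, -9/64, -35/256 | -17/128, -1/8, 0 } gives -69/512
val(rbbbrbbbrbb) = { -1, -1/2, -1/4, -3/16, -5/32, -9/64, -35/256, -69/512 | -17/128, -1/8, 0 } gives -137/1024
val(rbbbrbbbrbbr) = { -1, -1/2, -1/4, -3/16, -5/32, -9/64, -35/256, -69/512 | -137/1024, -17/128, -1/8, 0 } gives -275/2048
val(rbbbrbbbrbbrb) = { -1, -1/2, -1/4, -3/16, -5/32, -9/64, -35/256, -69/512, -275/2048 | -137/1024, -17/128, -1/8, 0 } gives -549/4096

-549/4096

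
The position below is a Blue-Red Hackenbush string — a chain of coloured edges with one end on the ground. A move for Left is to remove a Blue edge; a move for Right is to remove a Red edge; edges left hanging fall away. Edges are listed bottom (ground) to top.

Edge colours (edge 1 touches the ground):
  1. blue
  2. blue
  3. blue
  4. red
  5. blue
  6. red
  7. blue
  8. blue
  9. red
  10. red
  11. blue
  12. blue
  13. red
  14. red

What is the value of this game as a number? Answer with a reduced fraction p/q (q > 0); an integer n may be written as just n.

5529/2048

G_1 [b]  L=[0]  R=[]  -> 1
G_2 [bb]  L=[0 1]  R=[]  -> 2
G_3 [bbb]  L=[0 1 2]  R=[]  -> 3
G_4 [bbbr]  L=[0 1 2]  R=[3]  -> 5/2
G_5 [bbbrb]  L=[0 1 2 5/2]  R=[3]  -> 11/4
G_6 [bbbrbr]  L=[0 1 2 5/2]  R=[11/4 3]  -> 21/8
G_7 [bbbrbrb]  L=[0 1 2 5/2 21/8]  R=[11/4 3]  -> 43/16
G_8 [bbbrbrbb]  L=[0 1 2 5/2 21/8 43/16]  R=[11/4 3]  -> 87/32
G_9 [bbbrbrbbr]  L=[0 1 2 5/2 21/8 43/16]  R=[87/32 11/4 3]  -> 173/64
G_10 [bbbrbrbbrr]  L=[0 1 2 5/2 21/8 43/16]  R=[173/64 87/32 11/4 3]  -> 345/128
G_11 [bbbrbrbbrrb]  L=[0 1 2 5/2 21/8 43/16 345/128]  R=[173/64 87/32 11/4 3]  -> 691/256
G_12 [bbbrbrbbrrbb]  L=[0 1 2 5/2 21/8 43/16 345/128 691/256]  R=[173/64 87/32 11/4 3]  -> 1383/512
G_13 [bbbrbrbbrrbbr]  L=[0 1 2 5/2 21/8 43/16 345/128 691/256]  R=[1383/512 173/64 87/32 11/4 3]  -> 2765/1024
G_14 [bbbrbrbbrrbbrr]  L=[0 1 2 5/2 21/8 43/16 345/128 691/256]  R=[2765/1024 1383/512 173/64 87/32 11/4 3]  -> 5529/2048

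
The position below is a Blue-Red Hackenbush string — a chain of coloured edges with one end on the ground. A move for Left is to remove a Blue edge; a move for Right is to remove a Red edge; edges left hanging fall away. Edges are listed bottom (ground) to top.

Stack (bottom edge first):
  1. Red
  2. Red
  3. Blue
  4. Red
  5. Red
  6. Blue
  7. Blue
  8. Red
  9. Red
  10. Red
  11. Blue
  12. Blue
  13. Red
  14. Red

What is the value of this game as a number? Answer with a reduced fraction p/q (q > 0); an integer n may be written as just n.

edge 1 of 14 (Red): { none | 0 } = -1
edge 2 of 14 (Red): { none | -1; 0 } = -2
edge 3 of 14 (Blue): { -2 | -1; 0 } = -3/2
edge 4 of 14 (Red): { -2 | -3/2; -1; 0 } = -7/4
edge 5 of 14 (Red): { -2 | -7/4; -3/2; -1; 0 } = -15/8
edge 6 of 14 (Blue): { -2; -15/8 | -7/4; -3/2; -1; 0 } = -29/16
edge 7 of 14 (Blue): { -2; -15/8; -29/16 | -7/4; -3/2; -1; 0 } = -57/32
edge 8 of 14 (Red): { -2; -15/8; -29/16 | -57/32; -7/4; -3/2; -1; 0 } = -115/64
edge 9 of 14 (Red): { -2; -15/8; -29/16 | -115/64; -57/32; -7/4; -3/2; -1; 0 } = -231/128
edge 10 of 14 (Red): { -2; -15/8; -29/16 | -231/128; -115/64; -57/32; -7/4; -3/2; -1; 0 } = -463/256
edge 11 of 14 (Blue): { -2; -15/8; -29/16; -463/256 | -231/128; -115/64; -57/32; -7/4; -3/2; -1; 0 } = -925/512
edge 12 of 14 (Blue): { -2; -15/8; -29/16; -463/256; -925/512 | -231/128; -115/64; -57/32; -7/4; -3/2; -1; 0 } = -1849/1024
edge 13 of 14 (Red): { -2; -15/8; -29/16; -463/256; -925/512 | -1849/1024; -231/128; -115/64; -57/32; -7/4; -3/2; -1; 0 } = -3699/2048
edge 14 of 14 (Red): { -2; -15/8; -29/16; -463/256; -925/512 | -3699/2048; -1849/1024; -231/128; -115/64; -57/32; -7/4; -3/2; -1; 0 } = -7399/4096

-7399/4096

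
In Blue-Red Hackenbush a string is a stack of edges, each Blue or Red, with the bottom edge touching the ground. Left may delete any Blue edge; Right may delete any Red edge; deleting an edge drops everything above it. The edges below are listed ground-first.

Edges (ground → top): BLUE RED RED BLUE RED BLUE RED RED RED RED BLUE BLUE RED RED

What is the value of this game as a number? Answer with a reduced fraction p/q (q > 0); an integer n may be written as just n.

edge 1 of 14 (BLUE): { 0 |  } gives 1
edge 2 of 14 (RED): { 0 | 1 } gives 1/2
edge 3 of 14 (RED): { 0 | 1/2, 1 } gives 1/4
edge 4 of 14 (BLUE): { 0, 1/4 | 1/2, 1 } gives 3/8
edge 5 of 14 (RED): { 0, 1/4 | 3/8, 1/2, 1 } gives 5/16
edge 6 of 14 (BLUE): { 0, 1/4, 5/16 | 3/8, 1/2, 1 } gives 11/32
edge 7 of 14 (RED): { 0, 1/4, 5/16 | 11/32, 3/8, 1/2, 1 } gives 21/64
edge 8 of 14 (RED): { 0, 1/4, 5/16 | 21/64, 11/32, 3/8, 1/2, 1 } gives 41/128
edge 9 of 14 (RED): { 0, 1/4, 5/16 | 41/128, 21/64, 11/32, 3/8, 1/2, 1 } gives 81/256
edge 10 of 14 (RED): { 0, 1/4, 5/16 | 81/256, 41/128, 21/64, 11/32, 3/8, 1/2, 1 } gives 161/512
edge 11 of 14 (BLUE): { 0, 1/4, 5/16, 161/512 | 81/256, 41/128, 21/64, 11/32, 3/8, 1/2, 1 } gives 323/1024
edge 12 of 14 (BLUE): { 0, 1/4, 5/16, 161/512, 323/1024 | 81/256, 41/128, 21/64, 11/32, 3/8, 1/2, 1 } gives 647/2048
edge 13 of 14 (RED): { 0, 1/4, 5/16, 161/512, 323/1024 | 647/2048, 81/256, 41/128, 21/64, 11/32, 3/8, 1/2, 1 } gives 1293/4096
edge 14 of 14 (RED): { 0, 1/4, 5/16, 161/512, 323/1024 | 1293/4096, 647/2048, 81/256, 41/128, 21/64, 11/32, 3/8, 1/2, 1 } gives 2585/8192

2585/8192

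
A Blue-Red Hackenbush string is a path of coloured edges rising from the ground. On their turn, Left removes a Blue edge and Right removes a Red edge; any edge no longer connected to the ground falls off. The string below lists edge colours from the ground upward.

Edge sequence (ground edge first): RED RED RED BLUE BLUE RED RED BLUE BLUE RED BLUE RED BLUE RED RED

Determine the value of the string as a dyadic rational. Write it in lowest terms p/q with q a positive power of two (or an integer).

-9815/4096

R: Left { ∅ }, Right { 0 } gives simplest -1
RR: Left { ∅ }, Right { -1, 0 } gives simplest -2
RRR: Left { ∅ }, Right { -2, -1, 0 } gives simplest -3
RRRB: Left { -3 }, Right { -2, -1, 0 } gives simplest -5/2
RRRBB: Left { -3, -5/2 }, Right { -2, -1, 0 } gives simplest -9/4
RRRBBR: Left { -3, -5/2 }, Right { -9/4, -2, -1, 0 } gives simplest -19/8
RRRBBRR: Left { -3, -5/2 }, Right { -19/8, -9/4, -2, -1, 0 } gives simplest -39/16
RRRBBRRB: Left { -3, -5/2, -39/16 }, Right { -19/8, -9/4, -2, -1, 0 } gives simplest -77/32
RRRBBRRBB: Left { -3, -5/2, -39/16, -77/32 }, Right { -19/8, -9/4, -2, -1, 0 } gives simplest -153/64
RRRBBRRBBR: Left { -3, -5/2, -39/16, -77/32 }, Right { -153/64, -19/8, -9/4, -2, -1, 0 } gives simplest -307/128
RRRBBRRBBRB: Left { -3, -5/2, -39/16, -77/32, -307/128 }, Right { -153/64, -19/8, -9/4, -2, -1, 0 } gives simplest -613/256
RRRBBRRBBRBR: Left { -3, -5/2, -39/16, -77/32, -307/128 }, Right { -613/256, -153/64, -19/8, -9/4, -2, -1, 0 } gives simplest -1227/512
RRRBBRRBBRBRB: Left { -3, -5/2, -39/16, -77/32, -307/128, -1227/512 }, Right { -613/256, -153/64, -19/8, -9/4, -2, -1, 0 } gives simplest -2453/1024
RRRBBRRBBRBRBR: Left { -3, -5/2, -39/16, -77/32, -307/128, -1227/512 }, Right { -2453/1024, -613/256, -153/64, -19/8, -9/4, -2, -1, 0 } gives simplest -4907/2048
RRRBBRRBBRBRBRR: Left { -3, -5/2, -39/16, -77/32, -307/128, -1227/512 }, Right { -4907/2048, -2453/1024, -613/256, -153/64, -19/8, -9/4, -2, -1, 0 } gives simplest -9815/4096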